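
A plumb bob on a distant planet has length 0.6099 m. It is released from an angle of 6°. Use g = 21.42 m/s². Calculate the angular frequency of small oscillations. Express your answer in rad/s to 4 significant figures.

ω = √(g/L) = √(21.42/0.6099) = 5.926 rad/s.

5.926 rad/s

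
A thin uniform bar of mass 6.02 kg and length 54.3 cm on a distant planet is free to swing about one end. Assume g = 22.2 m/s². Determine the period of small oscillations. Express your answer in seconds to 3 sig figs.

For a physical pendulum T = 2π√(I/(mgd)), with d = 0.2715 m from pivot to centre of mass.
I_cm = mL²/12 = 6.02 × 0.543²/12 = 0.1479 kg·m²; I = I_cm + md² = 0.1479 + 6.02 × 0.2715² = 0.5917 kg·m².
T = 2π√(0.5917/(6.02 × 22.2 × 0.2715)) = 0.802 s.

0.802 s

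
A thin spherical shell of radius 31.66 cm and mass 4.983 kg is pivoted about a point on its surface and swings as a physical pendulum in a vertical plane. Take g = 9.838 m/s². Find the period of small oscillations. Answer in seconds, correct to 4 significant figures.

1.455 s

I_cm = (2/3)mr² = 0.33298 kg·m². The pivot is at distance d = 0.3166 m from the centre of mass.
By the parallel-axis theorem, I = I_cm + md² = 0.33298 + 0.49947 = 0.83246 kg·m².
T = 2π√(I/(mgd)) = 2π√(0.83246/(4.983 × 9.838 × 0.3166)) = 1.455 s.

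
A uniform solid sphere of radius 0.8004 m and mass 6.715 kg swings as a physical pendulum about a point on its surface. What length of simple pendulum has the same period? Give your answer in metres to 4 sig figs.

1.121 m

The equivalent simple-pendulum length is L_eq = I/(md), where I is about the pivot and d = 0.80040 m.
I_cm = (2/5)mR² = 1.7208 kg·m², so I = I_cm + md² = 1.7208 + 4.3019 = 6.0227 kg·m².
L_eq = 6.0227/(6.715 × 0.80040) = 1.121 m.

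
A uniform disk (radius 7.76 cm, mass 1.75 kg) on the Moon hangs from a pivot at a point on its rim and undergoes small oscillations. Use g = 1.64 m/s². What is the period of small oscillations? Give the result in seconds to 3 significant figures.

1.67 s

I_cm = ½mr² = 0.005269 kg·m². The pivot is at distance d = 0.0776 m from the centre of mass.
By the parallel-axis theorem, I = I_cm + md² = 0.005269 + 0.01054 = 0.01581 kg·m².
T = 2π√(I/(mgd)) = 2π√(0.01581/(1.75 × 1.64 × 0.0776)) = 1.67 s.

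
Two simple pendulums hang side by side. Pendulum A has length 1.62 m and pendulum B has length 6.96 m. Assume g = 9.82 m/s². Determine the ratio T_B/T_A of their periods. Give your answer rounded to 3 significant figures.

T ∝ √L, so T_B/T_A = √(L_B/L_A) = √(6.96/1.62) = 2.07.

2.07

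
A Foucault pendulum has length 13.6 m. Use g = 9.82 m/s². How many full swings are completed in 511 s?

69

T = 2π√(L/g) = 2π√(13.6/9.82) = 7.394 s.
Number of complete oscillations = ⌊511/7.394⌋ = ⌊69.11⌋ = 69.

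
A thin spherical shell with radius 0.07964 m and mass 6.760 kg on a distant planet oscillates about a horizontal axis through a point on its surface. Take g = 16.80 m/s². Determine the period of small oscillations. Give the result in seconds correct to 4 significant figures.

0.5585 s

I_cm = (2/3)mr² = 0.028584 kg·m². The pivot is at distance d = 0.07964 m from the centre of mass.
By the parallel-axis theorem, I = I_cm + md² = 0.028584 + 0.042876 = 0.071459 kg·m².
T = 2π√(I/(mgd)) = 2π√(0.071459/(6.760 × 16.80 × 0.07964)) = 0.5585 s.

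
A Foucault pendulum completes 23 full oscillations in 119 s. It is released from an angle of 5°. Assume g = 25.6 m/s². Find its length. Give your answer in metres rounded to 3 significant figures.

T = 119/23 = 5.174 s.
From T = 2π√(L/g), L = gT²/(4π²) = 25.6 × 5.174²/(4π²) = 17.4 m.

17.4 m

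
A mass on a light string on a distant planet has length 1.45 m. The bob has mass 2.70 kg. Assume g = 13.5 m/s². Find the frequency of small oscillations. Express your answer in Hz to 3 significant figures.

0.486 Hz

T = 2π√(L/g) = 2π√(1.45/13.5) = 2.059 s, so f = 1/T = 0.486 Hz.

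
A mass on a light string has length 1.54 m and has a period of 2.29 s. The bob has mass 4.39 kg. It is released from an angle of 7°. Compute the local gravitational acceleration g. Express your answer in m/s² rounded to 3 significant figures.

11.6 m/s²

From T = 2π√(L/g), g = 4π²L/T² = 4π² × 1.54/2.290² = 11.6 m/s².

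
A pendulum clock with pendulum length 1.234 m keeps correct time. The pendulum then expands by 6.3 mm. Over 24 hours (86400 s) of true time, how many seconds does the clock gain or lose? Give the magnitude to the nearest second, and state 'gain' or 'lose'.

T ∝ √L, so T'/T = √(1.24030/1.234) = 1.00255.
In 86400 s of true time the clock registers 86400/1.00255 = 86180.3 s, so it loses 220 s.

lose 220 s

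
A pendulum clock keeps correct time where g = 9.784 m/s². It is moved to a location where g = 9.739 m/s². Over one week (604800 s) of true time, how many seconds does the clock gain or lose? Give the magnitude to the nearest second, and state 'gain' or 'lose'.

lose 1392 s

The clock's period scales as T ∝ 1/√g, so T'/T = √(9.784/9.739) = 1.00231.
In 604800 s of true time the clock registers 604800/1.00231 = 603407.6 s, so it loses 1392 s.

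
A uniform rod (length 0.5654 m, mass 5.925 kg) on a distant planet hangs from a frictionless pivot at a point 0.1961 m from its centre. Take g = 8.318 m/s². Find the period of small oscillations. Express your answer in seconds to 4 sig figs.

1.255 s

For a physical pendulum T = 2π√(I/(mgd)), with d = 0.19610 m from pivot to centre of mass.
I_cm = mL²/12 = 5.925 × 0.5654²/12 = 0.15784 kg·m²; I = I_cm + md² = 0.15784 + 5.925 × 0.19610² = 0.38569 kg·m².
T = 2π√(0.38569/(5.925 × 8.318 × 0.19610)) = 1.255 s.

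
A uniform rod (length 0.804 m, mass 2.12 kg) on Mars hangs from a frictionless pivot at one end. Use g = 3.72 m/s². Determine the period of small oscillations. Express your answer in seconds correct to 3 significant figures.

2.39 s

For a physical pendulum T = 2π√(I/(mgd)), with d = 0.4020 m from pivot to centre of mass.
I_cm = mL²/12 = 2.12 × 0.804²/12 = 0.1142 kg·m²; I = I_cm + md² = 0.1142 + 2.12 × 0.4020² = 0.4568 kg·m².
T = 2π√(0.4568/(2.12 × 3.72 × 0.4020)) = 2.39 s.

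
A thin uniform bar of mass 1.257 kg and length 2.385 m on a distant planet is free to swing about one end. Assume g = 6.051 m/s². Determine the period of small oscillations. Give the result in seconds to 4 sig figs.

3.221 s

For a physical pendulum T = 2π√(I/(mgd)), with d = 1.1925 m from pivot to centre of mass.
I_cm = mL²/12 = 1.257 × 2.385²/12 = 0.59584 kg·m²; I = I_cm + md² = 0.59584 + 1.257 × 1.1925² = 2.3834 kg·m².
T = 2π√(2.3834/(1.257 × 6.051 × 1.1925)) = 3.221 s.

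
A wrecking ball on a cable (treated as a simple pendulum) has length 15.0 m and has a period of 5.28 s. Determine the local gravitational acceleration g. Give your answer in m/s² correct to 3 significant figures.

From T = 2π√(L/g), g = 4π²L/T² = 4π² × 15.0/5.280² = 21.2 m/s².

21.2 m/s²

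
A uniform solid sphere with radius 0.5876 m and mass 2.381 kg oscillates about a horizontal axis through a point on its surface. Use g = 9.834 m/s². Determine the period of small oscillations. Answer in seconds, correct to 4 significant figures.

1.817 s

I_cm = (2/5)mr² = 0.32884 kg·m². The pivot is at distance d = 0.5876 m from the centre of mass.
By the parallel-axis theorem, I = I_cm + md² = 0.32884 + 0.82210 = 1.1509 kg·m².
T = 2π√(I/(mgd)) = 2π√(1.1509/(2.381 × 9.834 × 0.5876)) = 1.817 s.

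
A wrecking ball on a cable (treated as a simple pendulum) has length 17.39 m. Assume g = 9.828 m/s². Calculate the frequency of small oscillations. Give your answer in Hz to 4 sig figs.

0.1196 Hz

T = 2π√(L/g) = 2π√(17.39/9.828) = 8.3579 s, so f = 1/T = 0.1196 Hz.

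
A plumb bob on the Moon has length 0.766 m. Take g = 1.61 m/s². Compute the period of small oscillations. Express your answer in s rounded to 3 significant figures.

4.33 s

T = 2π√(L/g) = 2π√(0.766/1.61) = 2π × 0.6898 = 4.33 s.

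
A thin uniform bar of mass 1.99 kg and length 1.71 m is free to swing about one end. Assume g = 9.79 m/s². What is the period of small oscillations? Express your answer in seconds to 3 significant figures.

For a physical pendulum T = 2π√(I/(mgd)), with d = 0.8550 m from pivot to centre of mass.
I_cm = mL²/12 = 1.99 × 1.71²/12 = 0.4849 kg·m²; I = I_cm + md² = 0.4849 + 1.99 × 0.8550² = 1.940 kg·m².
T = 2π√(1.940/(1.99 × 9.79 × 0.8550)) = 2.14 s.

2.14 s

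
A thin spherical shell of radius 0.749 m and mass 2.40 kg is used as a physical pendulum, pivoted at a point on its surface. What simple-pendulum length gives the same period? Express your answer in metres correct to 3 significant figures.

The equivalent simple-pendulum length is L_eq = I/(md), where I is about the pivot and d = 0.7490 m.
I_cm = (2/3)mR² = 0.8976 kg·m², so I = I_cm + md² = 0.8976 + 1.346 = 2.244 kg·m².
L_eq = 2.244/(2.40 × 0.7490) = 1.25 m.

1.25 m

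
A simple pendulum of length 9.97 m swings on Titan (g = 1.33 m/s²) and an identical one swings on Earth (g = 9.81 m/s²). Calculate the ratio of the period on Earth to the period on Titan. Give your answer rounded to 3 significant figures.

0.368

T ∝ 1/√g, so T₂/T₁ = √(g₁/g₂) = √(1.33/9.81) = 0.368.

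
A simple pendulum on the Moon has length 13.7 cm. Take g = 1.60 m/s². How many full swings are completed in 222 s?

T = 2π√(L/g) = 2π√(0.137/1.60) = 1.839 s.
Number of complete oscillations = ⌊222/1.839⌋ = ⌊120.7⌋ = 120.

120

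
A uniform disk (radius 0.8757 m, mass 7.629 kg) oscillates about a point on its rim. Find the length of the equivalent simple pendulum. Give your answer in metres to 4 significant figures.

The equivalent simple-pendulum length is L_eq = I/(md), where I is about the pivot and d = 0.87570 m.
I_cm = ½mR² = 2.9252 kg·m², so I = I_cm + md² = 2.9252 + 5.8503 = 8.7755 kg·m².
L_eq = 8.7755/(7.629 × 0.87570) = 1.314 m.

1.314 m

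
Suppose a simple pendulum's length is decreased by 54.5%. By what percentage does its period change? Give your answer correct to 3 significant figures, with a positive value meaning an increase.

-32.5%

T ∝ √L, so T'/T = √(0.4550) = 0.6745.
Percentage change in T = (0.6745 − 1) × 100% = -32.5%.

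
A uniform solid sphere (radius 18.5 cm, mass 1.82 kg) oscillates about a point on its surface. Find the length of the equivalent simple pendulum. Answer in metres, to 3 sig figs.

The equivalent simple-pendulum length is L_eq = I/(md), where I is about the pivot and d = 0.1850 m.
I_cm = (2/5)mR² = 0.02492 kg·m², so I = I_cm + md² = 0.02492 + 0.06229 = 0.08721 kg·m².
L_eq = 0.08721/(1.82 × 0.1850) = 0.259 m.

0.259 m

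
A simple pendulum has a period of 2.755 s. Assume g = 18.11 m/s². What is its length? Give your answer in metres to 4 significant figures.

3.482 m

From T = 2π√(L/g), L = gT²/(4π²) = 18.11 × 2.7550²/(4π²) = 3.482 m.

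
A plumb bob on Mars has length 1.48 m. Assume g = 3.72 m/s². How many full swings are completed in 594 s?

T = 2π√(L/g) = 2π√(1.48/3.72) = 3.963 s.
Number of complete oscillations = ⌊594/3.963⌋ = ⌊149.9⌋ = 149.

149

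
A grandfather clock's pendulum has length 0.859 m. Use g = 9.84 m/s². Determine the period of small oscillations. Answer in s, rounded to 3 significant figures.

1.86 s

T = 2π√(L/g) = 2π√(0.859/9.84) = 2π × 0.2955 = 1.86 s.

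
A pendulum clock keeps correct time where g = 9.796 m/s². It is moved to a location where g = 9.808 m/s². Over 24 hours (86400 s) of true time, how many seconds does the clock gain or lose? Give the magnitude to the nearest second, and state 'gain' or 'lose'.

gain 53 s

The clock's period scales as T ∝ 1/√g, so T'/T = √(9.796/9.808) = 0.999388.
In 86400 s of true time the clock registers 86400/0.999388 = 86452.9 s, so it gains 53 s.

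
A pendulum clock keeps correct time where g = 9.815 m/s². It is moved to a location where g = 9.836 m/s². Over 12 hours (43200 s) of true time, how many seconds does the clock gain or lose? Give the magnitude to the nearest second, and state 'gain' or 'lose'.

The clock's period scales as T ∝ 1/√g, so T'/T = √(9.815/9.836) = 0.998932.
In 43200 s of true time the clock registers 43200/0.998932 = 43246.2 s, so it gains 46 s.

gain 46 s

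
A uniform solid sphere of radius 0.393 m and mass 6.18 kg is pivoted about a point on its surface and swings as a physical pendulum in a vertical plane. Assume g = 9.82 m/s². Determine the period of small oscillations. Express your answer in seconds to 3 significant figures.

I_cm = (2/5)mr² = 0.3818 kg·m². The pivot is at distance d = 0.393 m from the centre of mass.
By the parallel-axis theorem, I = I_cm + md² = 0.3818 + 0.9545 = 1.336 kg·m².
T = 2π√(I/(mgd)) = 2π√(1.336/(6.18 × 9.82 × 0.393)) = 1.49 s.

1.49 s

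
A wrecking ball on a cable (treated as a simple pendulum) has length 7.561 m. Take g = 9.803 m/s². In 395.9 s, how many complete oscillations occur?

T = 2π√(L/g) = 2π√(7.561/9.803) = 5.5181 s.
Number of complete oscillations = ⌊395.9/5.5181⌋ = ⌊71.746⌋ = 71.

71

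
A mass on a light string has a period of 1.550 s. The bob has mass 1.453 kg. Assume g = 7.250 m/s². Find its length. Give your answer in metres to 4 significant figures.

From T = 2π√(L/g), L = gT²/(4π²) = 7.250 × 1.5500²/(4π²) = 0.4412 m.

0.4412 m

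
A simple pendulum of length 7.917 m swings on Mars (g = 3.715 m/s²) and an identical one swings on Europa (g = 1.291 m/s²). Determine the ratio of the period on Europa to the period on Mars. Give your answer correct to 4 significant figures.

1.696

T ∝ 1/√g, so T₂/T₁ = √(g₁/g₂) = √(3.715/1.291) = 1.696.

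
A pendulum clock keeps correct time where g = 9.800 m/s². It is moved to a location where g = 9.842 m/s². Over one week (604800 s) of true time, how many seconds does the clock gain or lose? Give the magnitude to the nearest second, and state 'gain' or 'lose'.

gain 1295 s

The clock's period scales as T ∝ 1/√g, so T'/T = √(9.800/9.842) = 0.997864.
In 604800 s of true time the clock registers 604800/0.997864 = 606094.6 s, so it gains 1295 s.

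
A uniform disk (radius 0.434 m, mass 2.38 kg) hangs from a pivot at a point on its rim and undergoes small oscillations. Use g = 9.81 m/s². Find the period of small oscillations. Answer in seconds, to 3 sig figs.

I_cm = ½mr² = 0.2241 kg·m². The pivot is at distance d = 0.434 m from the centre of mass.
By the parallel-axis theorem, I = I_cm + md² = 0.2241 + 0.4483 = 0.6724 kg·m².
T = 2π√(I/(mgd)) = 2π√(0.6724/(2.38 × 9.81 × 0.434)) = 1.62 s.

1.62 s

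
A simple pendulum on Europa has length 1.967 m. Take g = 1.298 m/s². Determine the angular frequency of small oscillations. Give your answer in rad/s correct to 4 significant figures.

ω = √(g/L) = √(1.298/1.967) = 0.8123 rad/s.

0.8123 rad/s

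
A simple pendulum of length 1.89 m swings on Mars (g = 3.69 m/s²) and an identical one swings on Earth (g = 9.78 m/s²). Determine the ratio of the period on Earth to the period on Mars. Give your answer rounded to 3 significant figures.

0.614

T ∝ 1/√g, so T₂/T₁ = √(g₁/g₂) = √(3.69/9.78) = 0.614.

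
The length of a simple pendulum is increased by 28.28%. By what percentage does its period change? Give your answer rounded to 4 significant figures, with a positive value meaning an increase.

13.26%

T ∝ √L, so T'/T = √(1.2828) = 1.1326.
Percentage change in T = (1.1326 − 1) × 100% = 13.26%.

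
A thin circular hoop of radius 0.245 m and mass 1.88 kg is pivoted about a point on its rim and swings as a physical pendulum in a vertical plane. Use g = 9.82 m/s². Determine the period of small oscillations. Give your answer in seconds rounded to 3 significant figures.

1.40 s

I_cm = mr² = 0.1128 kg·m². The pivot is at distance d = 0.245 m from the centre of mass.
By the parallel-axis theorem, I = I_cm + md² = 0.1128 + 0.1128 = 0.2257 kg·m².
T = 2π√(I/(mgd)) = 2π√(0.2257/(1.88 × 9.82 × 0.245)) = 1.40 s.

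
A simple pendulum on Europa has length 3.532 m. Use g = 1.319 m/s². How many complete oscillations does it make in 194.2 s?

18

T = 2π√(L/g) = 2π√(3.532/1.319) = 10.282 s.
Number of complete oscillations = ⌊194.2/10.282⌋ = ⌊18.888⌋ = 18.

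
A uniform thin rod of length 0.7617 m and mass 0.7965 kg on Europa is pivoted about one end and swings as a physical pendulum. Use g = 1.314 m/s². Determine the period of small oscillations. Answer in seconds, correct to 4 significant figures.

3.906 s

For a physical pendulum T = 2π√(I/(mgd)), with d = 0.38085 m from pivot to centre of mass.
I_cm = mL²/12 = 0.7965 × 0.7617²/12 = 0.038510 kg·m²; I = I_cm + md² = 0.038510 + 0.7965 × 0.38085² = 0.15404 kg·m².
T = 2π√(0.15404/(0.7965 × 1.314 × 0.38085)) = 3.906 s.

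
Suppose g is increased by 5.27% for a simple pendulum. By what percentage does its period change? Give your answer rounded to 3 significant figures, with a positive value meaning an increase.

T ∝ 1/√g, so T'/T = 1/√(1.053) = 0.9746.
Percentage change in T = (0.9746 − 1) × 100% = -2.54%.

-2.54%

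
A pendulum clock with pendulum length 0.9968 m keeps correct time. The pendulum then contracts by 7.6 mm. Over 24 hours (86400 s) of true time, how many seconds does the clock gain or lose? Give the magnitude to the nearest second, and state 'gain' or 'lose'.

T ∝ √L, so T'/T = √(0.98920/0.9968) = 0.996181.
In 86400 s of true time the clock registers 86400/0.996181 = 86731.3 s, so it gains 331 s.

gain 331 s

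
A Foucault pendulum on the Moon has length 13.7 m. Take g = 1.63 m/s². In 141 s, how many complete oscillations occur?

T = 2π√(L/g) = 2π√(13.7/1.63) = 18.22 s.
Number of complete oscillations = ⌊141/18.22⌋ = ⌊7.741⌋ = 7.

7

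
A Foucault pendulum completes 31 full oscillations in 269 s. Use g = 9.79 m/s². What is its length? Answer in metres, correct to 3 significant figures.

18.7 m

T = 269/31 = 8.677 s.
From T = 2π√(L/g), L = gT²/(4π²) = 9.79 × 8.677²/(4π²) = 18.7 m.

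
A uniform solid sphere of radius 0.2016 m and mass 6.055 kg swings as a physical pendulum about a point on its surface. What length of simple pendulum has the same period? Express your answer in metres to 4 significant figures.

0.2822 m

The equivalent simple-pendulum length is L_eq = I/(md), where I is about the pivot and d = 0.20160 m.
I_cm = (2/5)mR² = 0.098436 kg·m², so I = I_cm + md² = 0.098436 + 0.24609 = 0.34453 kg·m².
L_eq = 0.34453/(6.055 × 0.20160) = 0.2822 m.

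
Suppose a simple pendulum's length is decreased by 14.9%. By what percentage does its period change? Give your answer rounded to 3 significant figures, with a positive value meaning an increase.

-7.75%

T ∝ √L, so T'/T = √(0.8510) = 0.9225.
Percentage change in T = (0.9225 − 1) × 100% = -7.75%.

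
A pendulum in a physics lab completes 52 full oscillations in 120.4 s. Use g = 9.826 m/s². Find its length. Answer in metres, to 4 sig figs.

T = 120.4/52 = 2.3154 s.
From T = 2π√(L/g), L = gT²/(4π²) = 9.826 × 2.3154²/(4π²) = 1.334 m.

1.334 m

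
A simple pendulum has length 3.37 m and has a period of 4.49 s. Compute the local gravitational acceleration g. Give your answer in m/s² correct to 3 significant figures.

From T = 2π√(L/g), g = 4π²L/T² = 4π² × 3.37/4.490² = 6.60 m/s².

6.60 m/s²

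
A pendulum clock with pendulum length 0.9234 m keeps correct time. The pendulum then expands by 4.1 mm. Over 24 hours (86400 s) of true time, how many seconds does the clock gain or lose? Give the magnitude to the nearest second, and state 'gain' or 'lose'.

lose 191 s

T ∝ √L, so T'/T = √(0.92750/0.9234) = 1.00222.
In 86400 s of true time the clock registers 86400/1.00222 = 86208.8 s, so it loses 191 s.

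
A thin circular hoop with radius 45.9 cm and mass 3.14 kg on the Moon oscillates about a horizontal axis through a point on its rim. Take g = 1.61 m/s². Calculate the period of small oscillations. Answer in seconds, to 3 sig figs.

4.74 s

I_cm = mr² = 0.6615 kg·m². The pivot is at distance d = 0.459 m from the centre of mass.
By the parallel-axis theorem, I = I_cm + md² = 0.6615 + 0.6615 = 1.323 kg·m².
T = 2π√(I/(mgd)) = 2π√(1.323/(3.14 × 1.61 × 0.459)) = 4.74 s.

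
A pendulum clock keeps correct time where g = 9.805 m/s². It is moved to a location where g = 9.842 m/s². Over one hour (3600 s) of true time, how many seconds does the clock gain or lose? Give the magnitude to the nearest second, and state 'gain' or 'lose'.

gain 7 s

The clock's period scales as T ∝ 1/√g, so T'/T = √(9.805/9.842) = 0.998119.
In 3600 s of true time the clock registers 3600/0.998119 = 3606.8 s, so it gains 7 s.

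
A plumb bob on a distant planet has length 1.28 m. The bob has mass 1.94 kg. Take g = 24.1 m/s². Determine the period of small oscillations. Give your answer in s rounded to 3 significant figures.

1.45 s

T = 2π√(L/g) = 2π√(1.28/24.1) = 2π × 0.2305 = 1.45 s.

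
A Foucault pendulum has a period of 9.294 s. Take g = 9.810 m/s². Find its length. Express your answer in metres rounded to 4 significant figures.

From T = 2π√(L/g), L = gT²/(4π²) = 9.810 × 9.2940²/(4π²) = 21.46 m.

21.46 m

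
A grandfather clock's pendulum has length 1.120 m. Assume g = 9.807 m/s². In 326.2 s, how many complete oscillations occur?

153

T = 2π√(L/g) = 2π√(1.120/9.807) = 2.1233 s.
Number of complete oscillations = ⌊326.2/2.1233⌋ = ⌊153.63⌋ = 153.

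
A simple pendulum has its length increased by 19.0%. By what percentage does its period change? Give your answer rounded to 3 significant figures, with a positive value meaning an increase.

9.09%

T ∝ √L, so T'/T = √(1.190) = 1.091.
Percentage change in T = (1.091 − 1) × 100% = 9.09%.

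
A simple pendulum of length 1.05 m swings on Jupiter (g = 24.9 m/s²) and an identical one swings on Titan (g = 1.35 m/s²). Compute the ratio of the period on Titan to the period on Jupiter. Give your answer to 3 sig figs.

T ∝ 1/√g, so T₂/T₁ = √(g₁/g₂) = √(24.9/1.35) = 4.29.

4.29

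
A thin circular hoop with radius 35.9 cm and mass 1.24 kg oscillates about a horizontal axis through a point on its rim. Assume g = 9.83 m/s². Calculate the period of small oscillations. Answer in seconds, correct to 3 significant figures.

I_cm = mr² = 0.1598 kg·m². The pivot is at distance d = 0.359 m from the centre of mass.
By the parallel-axis theorem, I = I_cm + md² = 0.1598 + 0.1598 = 0.3196 kg·m².
T = 2π√(I/(mgd)) = 2π√(0.3196/(1.24 × 9.83 × 0.359)) = 1.70 s.

1.70 s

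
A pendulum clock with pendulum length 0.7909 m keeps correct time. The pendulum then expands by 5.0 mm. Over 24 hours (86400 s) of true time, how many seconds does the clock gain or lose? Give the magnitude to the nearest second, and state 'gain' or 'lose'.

lose 272 s

T ∝ √L, so T'/T = √(0.79590/0.7909) = 1.00316.
In 86400 s of true time the clock registers 86400/1.00316 = 86128.2 s, so it loses 272 s.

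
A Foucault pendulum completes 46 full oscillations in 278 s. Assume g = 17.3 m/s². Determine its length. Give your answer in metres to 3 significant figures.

16.0 m

T = 278/46 = 6.043 s.
From T = 2π√(L/g), L = gT²/(4π²) = 17.3 × 6.043²/(4π²) = 16.0 m.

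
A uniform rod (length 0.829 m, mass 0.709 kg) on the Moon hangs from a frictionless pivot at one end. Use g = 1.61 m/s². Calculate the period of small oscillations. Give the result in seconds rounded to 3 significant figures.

For a physical pendulum T = 2π√(I/(mgd)), with d = 0.4145 m from pivot to centre of mass.
I_cm = mL²/12 = 0.709 × 0.829²/12 = 0.04060 kg·m²; I = I_cm + md² = 0.04060 + 0.709 × 0.4145² = 0.1624 kg·m².
T = 2π√(0.1624/(0.709 × 1.61 × 0.4145)) = 3.68 s.

3.68 s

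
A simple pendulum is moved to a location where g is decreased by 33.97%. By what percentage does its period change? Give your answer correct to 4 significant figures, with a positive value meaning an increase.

23.06%

T ∝ 1/√g, so T'/T = 1/√(0.66030) = 1.2306.
Percentage change in T = (1.2306 − 1) × 100% = 23.06%.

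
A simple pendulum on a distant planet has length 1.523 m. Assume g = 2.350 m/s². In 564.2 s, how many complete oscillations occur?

111

T = 2π√(L/g) = 2π√(1.523/2.350) = 5.0582 s.
Number of complete oscillations = ⌊564.2/5.0582⌋ = ⌊111.54⌋ = 111.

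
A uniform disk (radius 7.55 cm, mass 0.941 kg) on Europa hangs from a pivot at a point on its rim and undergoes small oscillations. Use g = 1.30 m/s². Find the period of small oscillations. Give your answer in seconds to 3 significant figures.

1.85 s

I_cm = ½mr² = 0.002682 kg·m². The pivot is at distance d = 0.0755 m from the centre of mass.
By the parallel-axis theorem, I = I_cm + md² = 0.002682 + 0.005364 = 0.008046 kg·m².
T = 2π√(I/(mgd)) = 2π√(0.008046/(0.941 × 1.30 × 0.0755)) = 1.85 s.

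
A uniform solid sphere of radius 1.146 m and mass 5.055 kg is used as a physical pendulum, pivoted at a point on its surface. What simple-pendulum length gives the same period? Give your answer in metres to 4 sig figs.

The equivalent simple-pendulum length is L_eq = I/(md), where I is about the pivot and d = 1.1460 m.
I_cm = (2/5)mR² = 2.6555 kg·m², so I = I_cm + md² = 2.6555 + 6.6388 = 9.2943 kg·m².
L_eq = 9.2943/(5.055 × 1.1460) = 1.604 m.

1.604 m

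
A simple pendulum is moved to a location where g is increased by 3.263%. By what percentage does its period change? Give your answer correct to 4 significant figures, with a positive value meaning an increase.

T ∝ 1/√g, so T'/T = 1/√(1.0326) = 0.98407.
Percentage change in T = (0.98407 − 1) × 100% = -1.593%.

-1.593%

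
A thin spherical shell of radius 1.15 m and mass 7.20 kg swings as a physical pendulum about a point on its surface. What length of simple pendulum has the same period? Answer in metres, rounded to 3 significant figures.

1.92 m

The equivalent simple-pendulum length is L_eq = I/(md), where I is about the pivot and d = 1.150 m.
I_cm = (2/3)mR² = 6.348 kg·m², so I = I_cm + md² = 6.348 + 9.522 = 15.87 kg·m².
L_eq = 15.87/(7.20 × 1.150) = 1.92 m.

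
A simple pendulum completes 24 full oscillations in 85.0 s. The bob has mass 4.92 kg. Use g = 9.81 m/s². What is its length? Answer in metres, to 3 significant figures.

T = 85.0/24 = 3.542 s.
From T = 2π√(L/g), L = gT²/(4π²) = 9.81 × 3.542²/(4π²) = 3.12 m.

3.12 m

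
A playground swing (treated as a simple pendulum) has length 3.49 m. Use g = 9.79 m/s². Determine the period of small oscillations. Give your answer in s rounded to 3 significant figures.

T = 2π√(L/g) = 2π√(3.49/9.79) = 2π × 0.5971 = 3.75 s.

3.75 s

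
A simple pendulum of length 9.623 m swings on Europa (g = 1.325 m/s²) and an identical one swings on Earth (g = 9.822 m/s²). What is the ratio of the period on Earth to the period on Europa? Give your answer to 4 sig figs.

0.3673

T ∝ 1/√g, so T₂/T₁ = √(g₁/g₂) = √(1.325/9.822) = 0.3673.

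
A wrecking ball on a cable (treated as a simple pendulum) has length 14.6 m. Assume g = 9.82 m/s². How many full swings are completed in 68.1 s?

T = 2π√(L/g) = 2π√(14.6/9.82) = 7.661 s.
Number of complete oscillations = ⌊68.1/7.661⌋ = ⌊8.889⌋ = 8.

8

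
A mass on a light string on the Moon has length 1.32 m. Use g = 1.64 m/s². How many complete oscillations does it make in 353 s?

T = 2π√(L/g) = 2π√(1.32/1.64) = 5.637 s.
Number of complete oscillations = ⌊353/5.637⌋ = ⌊62.62⌋ = 62.

62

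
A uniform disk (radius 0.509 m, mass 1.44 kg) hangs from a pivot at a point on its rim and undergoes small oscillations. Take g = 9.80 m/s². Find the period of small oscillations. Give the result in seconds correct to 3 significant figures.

1.75 s

I_cm = ½mr² = 0.1865 kg·m². The pivot is at distance d = 0.509 m from the centre of mass.
By the parallel-axis theorem, I = I_cm + md² = 0.1865 + 0.3731 = 0.5596 kg·m².
T = 2π√(I/(mgd)) = 2π√(0.5596/(1.44 × 9.80 × 0.509)) = 1.75 s.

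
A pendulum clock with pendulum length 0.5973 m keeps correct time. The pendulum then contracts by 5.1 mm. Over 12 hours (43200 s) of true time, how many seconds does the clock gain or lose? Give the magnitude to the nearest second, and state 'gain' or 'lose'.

gain 186 s

T ∝ √L, so T'/T = √(0.59220/0.5973) = 0.995722.
In 43200 s of true time the clock registers 43200/0.995722 = 43385.6 s, so it gains 186 s.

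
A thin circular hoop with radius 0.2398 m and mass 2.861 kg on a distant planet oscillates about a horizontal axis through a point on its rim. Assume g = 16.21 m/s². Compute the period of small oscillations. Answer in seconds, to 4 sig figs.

1.081 s

I_cm = mr² = 0.16452 kg·m². The pivot is at distance d = 0.2398 m from the centre of mass.
By the parallel-axis theorem, I = I_cm + md² = 0.16452 + 0.16452 = 0.32904 kg·m².
T = 2π√(I/(mgd)) = 2π√(0.32904/(2.861 × 16.21 × 0.2398)) = 1.081 s.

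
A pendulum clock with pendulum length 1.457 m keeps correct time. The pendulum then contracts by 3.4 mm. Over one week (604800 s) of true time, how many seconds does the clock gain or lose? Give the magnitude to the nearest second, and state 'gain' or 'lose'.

T ∝ √L, so T'/T = √(1.45360/1.457) = 0.998833.
In 604800 s of true time the clock registers 604800/0.998833 = 605506.9 s, so it gains 707 s.

gain 707 s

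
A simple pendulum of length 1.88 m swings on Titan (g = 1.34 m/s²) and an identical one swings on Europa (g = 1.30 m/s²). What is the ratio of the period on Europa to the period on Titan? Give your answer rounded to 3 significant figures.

T ∝ 1/√g, so T₂/T₁ = √(g₁/g₂) = √(1.34/1.30) = 1.02.

1.02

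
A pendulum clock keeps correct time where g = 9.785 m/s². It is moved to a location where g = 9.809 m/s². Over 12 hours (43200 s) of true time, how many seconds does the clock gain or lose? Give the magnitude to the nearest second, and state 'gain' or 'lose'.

The clock's period scales as T ∝ 1/√g, so T'/T = √(9.785/9.809) = 0.998776.
In 43200 s of true time the clock registers 43200/0.998776 = 43252.9 s, so it gains 53 s.

gain 53 s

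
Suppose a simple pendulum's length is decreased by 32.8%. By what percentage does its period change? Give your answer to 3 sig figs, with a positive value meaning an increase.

-18.0%

T ∝ √L, so T'/T = √(0.6720) = 0.8198.
Percentage change in T = (0.8198 − 1) × 100% = -18.0%.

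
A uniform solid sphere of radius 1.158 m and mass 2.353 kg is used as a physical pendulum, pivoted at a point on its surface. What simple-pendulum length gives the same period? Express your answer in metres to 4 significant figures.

The equivalent simple-pendulum length is L_eq = I/(md), where I is about the pivot and d = 1.1580 m.
I_cm = (2/5)mR² = 1.2621 kg·m², so I = I_cm + md² = 1.2621 + 3.1553 = 4.4174 kg·m².
L_eq = 4.4174/(2.353 × 1.1580) = 1.621 m.

1.621 m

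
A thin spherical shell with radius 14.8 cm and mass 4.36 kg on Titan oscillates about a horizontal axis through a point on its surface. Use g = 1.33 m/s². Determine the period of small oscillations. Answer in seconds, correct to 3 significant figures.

2.71 s

I_cm = (2/3)mr² = 0.06367 kg·m². The pivot is at distance d = 0.148 m from the centre of mass.
By the parallel-axis theorem, I = I_cm + md² = 0.06367 + 0.09550 = 0.1592 kg·m².
T = 2π√(I/(mgd)) = 2π√(0.1592/(4.36 × 1.33 × 0.148)) = 2.71 s.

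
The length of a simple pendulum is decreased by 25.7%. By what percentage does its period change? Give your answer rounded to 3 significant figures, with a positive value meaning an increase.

-13.8%

T ∝ √L, so T'/T = √(0.7430) = 0.8620.
Percentage change in T = (0.8620 − 1) × 100% = -13.8%.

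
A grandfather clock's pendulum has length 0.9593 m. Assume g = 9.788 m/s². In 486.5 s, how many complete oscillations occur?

247

T = 2π√(L/g) = 2π√(0.9593/9.788) = 1.9670 s.
Number of complete oscillations = ⌊486.5/1.9670⌋ = ⌊247.33⌋ = 247.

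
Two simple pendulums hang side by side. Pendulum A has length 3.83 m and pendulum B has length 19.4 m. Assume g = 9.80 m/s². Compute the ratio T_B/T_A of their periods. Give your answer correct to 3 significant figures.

2.25

T ∝ √L, so T_B/T_A = √(L_B/L_A) = √(19.4/3.83) = 2.25.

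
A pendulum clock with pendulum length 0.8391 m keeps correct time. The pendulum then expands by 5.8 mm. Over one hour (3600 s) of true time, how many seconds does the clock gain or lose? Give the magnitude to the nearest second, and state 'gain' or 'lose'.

T ∝ √L, so T'/T = √(0.84490/0.8391) = 1.00345.
In 3600 s of true time the clock registers 3600/1.00345 = 3587.6 s, so it loses 12 s.

lose 12 s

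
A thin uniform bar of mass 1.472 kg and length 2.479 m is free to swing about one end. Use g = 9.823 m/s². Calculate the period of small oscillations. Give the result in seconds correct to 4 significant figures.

2.577 s

For a physical pendulum T = 2π√(I/(mgd)), with d = 1.2395 m from pivot to centre of mass.
I_cm = mL²/12 = 1.472 × 2.479²/12 = 0.75384 kg·m²; I = I_cm + md² = 0.75384 + 1.472 × 1.2395² = 3.0154 kg·m².
T = 2π√(3.0154/(1.472 × 9.823 × 1.2395)) = 2.577 s.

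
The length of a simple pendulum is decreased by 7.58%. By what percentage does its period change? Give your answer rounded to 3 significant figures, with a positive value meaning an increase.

T ∝ √L, so T'/T = √(0.9242) = 0.9614.
Percentage change in T = (0.9614 − 1) × 100% = -3.86%.

-3.86%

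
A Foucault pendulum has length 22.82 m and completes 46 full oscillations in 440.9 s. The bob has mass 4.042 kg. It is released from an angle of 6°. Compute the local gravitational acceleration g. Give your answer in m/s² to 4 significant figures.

9.806 m/s²

T = 440.9/46 = 9.5848 s.
From T = 2π√(L/g), g = 4π²L/T² = 4π² × 22.82/9.5848² = 9.806 m/s².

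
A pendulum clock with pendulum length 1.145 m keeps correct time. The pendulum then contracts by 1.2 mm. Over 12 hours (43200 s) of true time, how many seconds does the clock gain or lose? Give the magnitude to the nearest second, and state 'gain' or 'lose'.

T ∝ √L, so T'/T = √(1.14380/1.145) = 0.999476.
In 43200 s of true time the clock registers 43200/0.999476 = 43222.7 s, so it gains 23 s.

gain 23 s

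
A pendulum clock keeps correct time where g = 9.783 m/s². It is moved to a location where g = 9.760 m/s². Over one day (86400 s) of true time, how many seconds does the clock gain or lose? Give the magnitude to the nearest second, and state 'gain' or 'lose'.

The clock's period scales as T ∝ 1/√g, so T'/T = √(9.783/9.760) = 1.00118.
In 86400 s of true time the clock registers 86400/1.00118 = 86298.4 s, so it loses 102 s.

lose 102 s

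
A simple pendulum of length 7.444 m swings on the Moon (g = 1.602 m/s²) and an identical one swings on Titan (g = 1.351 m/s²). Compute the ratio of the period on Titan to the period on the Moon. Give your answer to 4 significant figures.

1.089

T ∝ 1/√g, so T₂/T₁ = √(g₁/g₂) = √(1.602/1.351) = 1.089.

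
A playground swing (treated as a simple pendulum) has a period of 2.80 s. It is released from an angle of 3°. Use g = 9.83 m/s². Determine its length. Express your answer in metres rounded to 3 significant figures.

From T = 2π√(L/g), L = gT²/(4π²) = 9.83 × 2.800²/(4π²) = 1.95 m.

1.95 m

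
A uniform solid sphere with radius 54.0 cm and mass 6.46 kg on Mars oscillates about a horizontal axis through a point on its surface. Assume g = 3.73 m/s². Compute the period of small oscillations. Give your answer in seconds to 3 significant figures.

2.83 s

I_cm = (2/5)mr² = 0.7535 kg·m². The pivot is at distance d = 0.540 m from the centre of mass.
By the parallel-axis theorem, I = I_cm + md² = 0.7535 + 1.884 = 2.637 kg·m².
T = 2π√(I/(mgd)) = 2π√(2.637/(6.46 × 3.73 × 0.540)) = 2.83 s.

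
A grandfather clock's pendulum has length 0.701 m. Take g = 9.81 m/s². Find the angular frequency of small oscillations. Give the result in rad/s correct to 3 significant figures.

ω = √(g/L) = √(9.81/0.701) = 3.74 rad/s.

3.74 rad/s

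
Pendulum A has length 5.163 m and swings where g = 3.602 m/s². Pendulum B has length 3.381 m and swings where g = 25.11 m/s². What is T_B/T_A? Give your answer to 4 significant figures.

T = 2π√(L/g), so T_B/T_A = √((L_B/g_B)/(L_A/g_A)) = √((3.381/25.11)/(5.163/3.602)) = 0.3065.

0.3065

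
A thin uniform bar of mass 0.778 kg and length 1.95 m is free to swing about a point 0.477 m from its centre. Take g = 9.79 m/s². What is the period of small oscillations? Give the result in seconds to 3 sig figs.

For a physical pendulum T = 2π√(I/(mgd)), with d = 0.4770 m from pivot to centre of mass.
I_cm = mL²/12 = 0.778 × 1.95²/12 = 0.2465 kg·m²; I = I_cm + md² = 0.2465 + 0.778 × 0.4770² = 0.4235 kg·m².
T = 2π√(0.4235/(0.778 × 9.79 × 0.4770)) = 2.15 s.

2.15 s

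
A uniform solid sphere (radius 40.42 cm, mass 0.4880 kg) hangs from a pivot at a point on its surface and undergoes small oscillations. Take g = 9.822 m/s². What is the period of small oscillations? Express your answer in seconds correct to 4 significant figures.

1.508 s

I_cm = (2/5)mr² = 0.031891 kg·m². The pivot is at distance d = 0.4042 m from the centre of mass.
By the parallel-axis theorem, I = I_cm + md² = 0.031891 + 0.079728 = 0.11162 kg·m².
T = 2π√(I/(mgd)) = 2π√(0.11162/(0.4880 × 9.822 × 0.4042)) = 1.508 s.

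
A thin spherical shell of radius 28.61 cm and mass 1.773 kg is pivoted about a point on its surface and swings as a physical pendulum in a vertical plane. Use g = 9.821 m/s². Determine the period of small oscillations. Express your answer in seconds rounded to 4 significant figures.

I_cm = (2/3)mr² = 0.096750 kg·m². The pivot is at distance d = 0.2861 m from the centre of mass.
By the parallel-axis theorem, I = I_cm + md² = 0.096750 + 0.14513 = 0.24188 kg·m².
T = 2π√(I/(mgd)) = 2π√(0.24188/(1.773 × 9.821 × 0.2861)) = 1.384 s.

1.384 s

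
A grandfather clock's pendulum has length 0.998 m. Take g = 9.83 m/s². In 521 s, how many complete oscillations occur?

260

T = 2π√(L/g) = 2π√(0.998/9.83) = 2.002 s.
Number of complete oscillations = ⌊521/2.002⌋ = ⌊260.2⌋ = 260.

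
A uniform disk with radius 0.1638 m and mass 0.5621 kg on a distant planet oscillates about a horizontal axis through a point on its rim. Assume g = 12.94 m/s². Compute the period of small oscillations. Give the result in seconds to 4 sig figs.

I_cm = ½mr² = 0.0075407 kg·m². The pivot is at distance d = 0.1638 m from the centre of mass.
By the parallel-axis theorem, I = I_cm + md² = 0.0075407 + 0.015081 = 0.022622 kg·m².
T = 2π√(I/(mgd)) = 2π√(0.022622/(0.5621 × 12.94 × 0.1638)) = 0.8658 s.

0.8658 s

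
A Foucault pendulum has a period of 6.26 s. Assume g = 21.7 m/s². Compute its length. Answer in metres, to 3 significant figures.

21.5 m

From T = 2π√(L/g), L = gT²/(4π²) = 21.7 × 6.260²/(4π²) = 21.5 m.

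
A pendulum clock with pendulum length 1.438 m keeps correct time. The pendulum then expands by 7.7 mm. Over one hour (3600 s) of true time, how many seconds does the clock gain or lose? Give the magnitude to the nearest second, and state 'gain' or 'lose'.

T ∝ √L, so T'/T = √(1.44570/1.438) = 1.00267.
In 3600 s of true time the clock registers 3600/1.00267 = 3590.4 s, so it loses 10 s.

lose 10 s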